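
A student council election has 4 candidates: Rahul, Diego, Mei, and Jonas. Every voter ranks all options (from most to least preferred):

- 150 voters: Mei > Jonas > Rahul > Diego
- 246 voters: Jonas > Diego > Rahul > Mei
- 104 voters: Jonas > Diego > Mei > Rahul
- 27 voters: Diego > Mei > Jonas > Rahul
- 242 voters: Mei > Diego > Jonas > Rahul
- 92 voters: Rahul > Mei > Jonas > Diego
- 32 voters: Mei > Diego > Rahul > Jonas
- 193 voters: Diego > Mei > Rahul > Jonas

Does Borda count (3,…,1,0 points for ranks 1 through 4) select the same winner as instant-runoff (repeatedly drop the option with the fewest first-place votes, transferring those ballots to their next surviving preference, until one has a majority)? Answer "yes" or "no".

Borda — scores: Rahul 897, Diego 1908, Mei 2000, Jonas 1711. Winner: Mei.
Instant-runoff — R1 Rahul 92, Diego 220, Mei 424, Jonas 350 (Rahul out); R2 Diego 220, Mei 516, Jonas 350 (Diego out); R3 Mei 736, Jonas 350 (Mei winner). Winner: Mei.
The two methods agree.

yes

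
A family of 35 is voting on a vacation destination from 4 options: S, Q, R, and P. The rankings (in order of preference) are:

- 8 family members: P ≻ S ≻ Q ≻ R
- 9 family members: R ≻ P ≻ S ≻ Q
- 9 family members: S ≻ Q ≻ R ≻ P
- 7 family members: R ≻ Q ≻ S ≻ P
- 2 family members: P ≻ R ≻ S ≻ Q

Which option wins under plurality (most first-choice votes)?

R

First-place votes: S 9, Q 0, R 16, P 10.
R has the most first-place votes.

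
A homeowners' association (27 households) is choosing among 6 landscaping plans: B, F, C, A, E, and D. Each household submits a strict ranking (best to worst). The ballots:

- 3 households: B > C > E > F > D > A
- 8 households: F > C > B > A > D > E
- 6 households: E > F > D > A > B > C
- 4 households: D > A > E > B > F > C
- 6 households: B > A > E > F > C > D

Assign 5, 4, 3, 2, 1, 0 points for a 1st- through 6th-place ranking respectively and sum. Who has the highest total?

B: 3·5 + 8·3 + 6·1 + 4·2 + 6·5 = 83
F: 3·2 + 8·5 + 6·4 + 4·1 + 6·2 = 86
C: 3·4 + 8·4 + 6·0 + 4·0 + 6·1 = 50
A: 3·0 + 8·2 + 6·2 + 4·4 + 6·4 = 68
E: 3·3 + 8·0 + 6·5 + 4·3 + 6·3 = 69
D: 3·1 + 8·1 + 6·3 + 4·5 + 6·0 = 49
F has the highest Borda score (86).

F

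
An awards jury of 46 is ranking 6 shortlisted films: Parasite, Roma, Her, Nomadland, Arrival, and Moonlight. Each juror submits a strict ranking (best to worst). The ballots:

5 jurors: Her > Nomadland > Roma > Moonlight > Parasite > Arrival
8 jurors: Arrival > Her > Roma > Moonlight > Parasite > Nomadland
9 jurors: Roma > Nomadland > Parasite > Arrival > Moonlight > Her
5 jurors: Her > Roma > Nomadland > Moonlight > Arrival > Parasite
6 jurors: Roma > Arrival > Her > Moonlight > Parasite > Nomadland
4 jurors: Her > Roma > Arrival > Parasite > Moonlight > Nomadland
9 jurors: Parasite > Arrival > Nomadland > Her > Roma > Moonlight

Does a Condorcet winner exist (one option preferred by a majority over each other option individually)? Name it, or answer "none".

none

Checking pairwise contests:
Roma beats Parasite 37–9.
Her beats Roma 31–15.
Arrival beats Her 32–14.
Parasite beats Nomadland 27–19.
Roma beats Arrival 29–17.
Roma beats Moonlight 46–0.
Every option loses at least one head-to-head, so there is no Condorcet winner.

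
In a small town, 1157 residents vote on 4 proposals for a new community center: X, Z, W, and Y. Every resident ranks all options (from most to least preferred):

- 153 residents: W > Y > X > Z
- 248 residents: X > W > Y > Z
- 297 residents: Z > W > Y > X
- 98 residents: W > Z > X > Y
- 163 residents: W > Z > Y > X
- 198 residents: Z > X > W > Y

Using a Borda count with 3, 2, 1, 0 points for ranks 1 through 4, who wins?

W

X: 153·1 + 248·3 + 297·0 + 98·1 + 163·0 + 198·2 = 1391
Z: 153·0 + 248·0 + 297·3 + 98·2 + 163·2 + 198·3 = 2007
W: 153·3 + 248·2 + 297·2 + 98·3 + 163·3 + 198·1 = 2530
Y: 153·2 + 248·1 + 297·1 + 98·0 + 163·1 + 198·0 = 1014
W has the highest Borda score (2530).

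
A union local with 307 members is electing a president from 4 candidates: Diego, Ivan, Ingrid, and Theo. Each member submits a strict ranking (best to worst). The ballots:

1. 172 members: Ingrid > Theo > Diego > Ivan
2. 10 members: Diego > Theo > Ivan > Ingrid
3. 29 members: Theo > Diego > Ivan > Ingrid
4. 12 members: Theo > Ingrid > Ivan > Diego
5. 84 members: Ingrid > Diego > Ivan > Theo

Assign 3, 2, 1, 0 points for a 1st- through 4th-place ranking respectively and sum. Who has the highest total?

Diego: 172·1 + 10·3 + 29·2 + 12·0 + 84·2 = 428
Ivan: 172·0 + 10·1 + 29·1 + 12·1 + 84·1 = 135
Ingrid: 172·3 + 10·0 + 29·0 + 12·2 + 84·3 = 792
Theo: 172·2 + 10·2 + 29·3 + 12·3 + 84·0 = 487
Ingrid has the highest Borda score (792).

Ingrid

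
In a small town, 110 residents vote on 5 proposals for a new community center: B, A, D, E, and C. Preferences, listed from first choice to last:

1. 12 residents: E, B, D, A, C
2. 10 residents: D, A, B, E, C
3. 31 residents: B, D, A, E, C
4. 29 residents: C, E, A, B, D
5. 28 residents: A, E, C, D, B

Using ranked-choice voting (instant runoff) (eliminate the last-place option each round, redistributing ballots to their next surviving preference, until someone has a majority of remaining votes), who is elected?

Round 1: B 31, A 28, D 10, E 12, C 29. Eliminate D.
Round 2: B 31, A 38, E 12, C 29. Eliminate E.
Round 3: B 43, A 38, C 29. Eliminate C.
Round 4: B 43, A 67. A has a majority.

A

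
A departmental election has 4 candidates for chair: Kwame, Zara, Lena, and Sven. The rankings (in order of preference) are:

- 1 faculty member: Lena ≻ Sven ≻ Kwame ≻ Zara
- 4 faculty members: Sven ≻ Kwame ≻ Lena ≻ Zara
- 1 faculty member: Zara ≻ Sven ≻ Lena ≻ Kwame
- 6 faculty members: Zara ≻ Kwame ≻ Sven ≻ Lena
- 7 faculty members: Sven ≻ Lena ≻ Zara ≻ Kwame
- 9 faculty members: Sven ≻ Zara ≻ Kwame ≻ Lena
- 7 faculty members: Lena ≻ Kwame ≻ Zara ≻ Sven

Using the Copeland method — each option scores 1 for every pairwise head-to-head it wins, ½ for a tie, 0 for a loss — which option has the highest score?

Kwame: beats Lena; loses to Zara and Sven → score 1.
Zara: beats Kwame; loses to Lena and Sven → score 1.
Lena: beats Zara; loses to Kwame and Sven → score 1.
Sven: beats Kwame, Zara, and Lena → score 3.
Sven has the best pairwise record.

Sven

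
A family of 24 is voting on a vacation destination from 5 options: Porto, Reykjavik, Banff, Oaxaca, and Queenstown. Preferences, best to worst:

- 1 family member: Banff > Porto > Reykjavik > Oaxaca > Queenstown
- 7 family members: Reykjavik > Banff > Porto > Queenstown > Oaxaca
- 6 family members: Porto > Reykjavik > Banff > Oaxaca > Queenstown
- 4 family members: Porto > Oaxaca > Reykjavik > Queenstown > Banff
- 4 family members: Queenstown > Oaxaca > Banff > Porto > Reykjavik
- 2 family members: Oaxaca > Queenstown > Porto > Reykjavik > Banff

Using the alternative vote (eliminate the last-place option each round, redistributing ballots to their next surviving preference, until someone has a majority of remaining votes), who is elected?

Porto

Round 1: Porto 10, Reykjavik 7, Banff 1, Oaxaca 2, Queenstown 4. Eliminate Banff.
Round 2: Porto 11, Reykjavik 7, Oaxaca 2, Queenstown 4. Eliminate Oaxaca.
Round 3: Porto 11, Reykjavik 7, Queenstown 6. Eliminate Queenstown.
Round 4: Porto 17, Reykjavik 7. Porto has a majority.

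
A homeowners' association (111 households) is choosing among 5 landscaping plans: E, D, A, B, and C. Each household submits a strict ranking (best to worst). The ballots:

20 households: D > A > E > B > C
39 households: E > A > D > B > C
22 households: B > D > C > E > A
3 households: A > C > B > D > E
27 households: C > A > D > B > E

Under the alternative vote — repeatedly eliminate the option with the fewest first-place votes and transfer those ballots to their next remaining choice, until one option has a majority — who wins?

E

Round 1: E 39, D 20, A 3, B 22, C 27. Eliminate A.
Round 2: E 39, D 20, B 22, C 30. Eliminate D.
Round 3: E 59, B 22, C 30. E has a majority.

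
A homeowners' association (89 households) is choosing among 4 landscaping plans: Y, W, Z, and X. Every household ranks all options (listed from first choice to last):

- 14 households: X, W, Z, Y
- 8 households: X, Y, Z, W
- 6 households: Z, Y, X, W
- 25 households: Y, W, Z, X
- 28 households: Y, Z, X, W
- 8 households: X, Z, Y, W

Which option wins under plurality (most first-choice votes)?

First-place votes: Y 53, W 0, Z 6, X 30.
Y has the most first-place votes.

Y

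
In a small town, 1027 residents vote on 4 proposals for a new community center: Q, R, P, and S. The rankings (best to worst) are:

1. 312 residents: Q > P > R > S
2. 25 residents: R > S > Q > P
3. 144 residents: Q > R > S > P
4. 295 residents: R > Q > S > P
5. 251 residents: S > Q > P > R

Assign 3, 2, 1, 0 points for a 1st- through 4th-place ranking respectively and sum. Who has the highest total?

Q: 312·3 + 25·1 + 144·3 + 295·2 + 251·2 = 2485
R: 312·1 + 25·3 + 144·2 + 295·3 + 251·0 = 1560
P: 312·2 + 25·0 + 144·0 + 295·0 + 251·1 = 875
S: 312·0 + 25·2 + 144·1 + 295·1 + 251·3 = 1242
Q has the highest Borda score (2485).

Q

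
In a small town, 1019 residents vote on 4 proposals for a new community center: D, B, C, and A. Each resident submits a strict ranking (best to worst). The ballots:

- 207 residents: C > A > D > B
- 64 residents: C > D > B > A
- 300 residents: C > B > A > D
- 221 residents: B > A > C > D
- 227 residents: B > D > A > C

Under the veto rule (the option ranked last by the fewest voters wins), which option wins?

Last-place votes: D 521, B 207, C 227, A 64.
A is ranked last by the fewest voters, so A wins.

A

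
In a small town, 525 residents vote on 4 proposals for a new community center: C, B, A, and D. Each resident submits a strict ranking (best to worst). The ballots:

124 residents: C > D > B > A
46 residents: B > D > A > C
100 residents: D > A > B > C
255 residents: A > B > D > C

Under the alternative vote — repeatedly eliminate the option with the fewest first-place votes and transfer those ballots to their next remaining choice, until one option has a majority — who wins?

D

Round 1: C 124, B 46, A 255, D 100. Eliminate B.
Round 2: C 124, A 255, D 146. Eliminate C.
Round 3: A 255, D 270. D has a majority.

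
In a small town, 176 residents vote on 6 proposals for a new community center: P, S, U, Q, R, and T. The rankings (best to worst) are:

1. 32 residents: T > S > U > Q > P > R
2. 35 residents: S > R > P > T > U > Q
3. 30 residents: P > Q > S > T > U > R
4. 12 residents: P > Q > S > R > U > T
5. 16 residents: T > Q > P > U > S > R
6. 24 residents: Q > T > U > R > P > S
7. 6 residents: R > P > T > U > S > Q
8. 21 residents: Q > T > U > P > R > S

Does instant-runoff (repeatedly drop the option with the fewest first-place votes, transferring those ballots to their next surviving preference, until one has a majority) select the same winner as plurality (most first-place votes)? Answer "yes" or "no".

Instant-runoff — R1 P 42, S 35, U 0, Q 45, R 6, T 48 (U out); R2 P 42, S 35, Q 45, R 6, T 48 (R out); R3 P 48, S 35, Q 45, T 48 (S out); R4 P 83, Q 45, T 48 (Q out); R5 P 83, T 93 (T winner). Winner: T.
Plurality — first-place votes: P 42, S 35, U 0, Q 45, R 6, T 48. Winner: T.
The two methods agree.

yes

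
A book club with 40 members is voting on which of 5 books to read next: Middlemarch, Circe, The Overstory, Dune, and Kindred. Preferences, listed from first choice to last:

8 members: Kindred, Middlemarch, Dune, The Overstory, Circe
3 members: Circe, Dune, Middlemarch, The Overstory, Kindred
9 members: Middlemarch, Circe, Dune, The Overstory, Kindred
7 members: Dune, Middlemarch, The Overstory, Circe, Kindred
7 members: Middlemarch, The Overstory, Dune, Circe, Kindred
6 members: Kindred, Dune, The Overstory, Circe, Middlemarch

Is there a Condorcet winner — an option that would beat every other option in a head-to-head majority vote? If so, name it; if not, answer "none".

Middlemarch

Middlemarch vs Circe: 31–9 for Middlemarch.
Middlemarch vs The Overstory: 34–6 for Middlemarch.
Middlemarch vs Dune: 24–16 for Middlemarch.
Middlemarch vs Kindred: 26–14 for Middlemarch.
Middlemarch beats every other option head-to-head.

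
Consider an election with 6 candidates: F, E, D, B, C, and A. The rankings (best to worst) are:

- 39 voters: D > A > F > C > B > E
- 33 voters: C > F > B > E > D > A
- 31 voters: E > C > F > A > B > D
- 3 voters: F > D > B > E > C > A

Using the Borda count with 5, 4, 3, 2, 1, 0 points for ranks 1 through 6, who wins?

C

F: 39·3 + 33·4 + 31·3 + 3·5 = 357
E: 39·0 + 33·2 + 31·5 + 3·2 = 227
D: 39·5 + 33·1 + 31·0 + 3·4 = 240
B: 39·1 + 33·3 + 31·1 + 3·3 = 178
C: 39·2 + 33·5 + 31·4 + 3·1 = 370
A: 39·4 + 33·0 + 31·2 + 3·0 = 218
C has the highest Borda score (370).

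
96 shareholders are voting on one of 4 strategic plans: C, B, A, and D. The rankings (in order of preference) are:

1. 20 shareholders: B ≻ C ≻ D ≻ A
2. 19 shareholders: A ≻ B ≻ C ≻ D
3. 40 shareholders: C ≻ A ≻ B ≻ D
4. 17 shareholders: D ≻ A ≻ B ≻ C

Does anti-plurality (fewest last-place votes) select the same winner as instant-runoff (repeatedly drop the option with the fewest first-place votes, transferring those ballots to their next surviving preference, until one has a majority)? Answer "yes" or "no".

no

Anti-plurality — last-place votes: C 17, B 0, A 20, D 59. Winner: B.
Instant-runoff — R1 C 40, B 20, A 19, D 17 (D out); R2 C 40, B 20, A 36 (B out); R3 C 60, A 36 (C winner). Winner: C.
The two methods disagree.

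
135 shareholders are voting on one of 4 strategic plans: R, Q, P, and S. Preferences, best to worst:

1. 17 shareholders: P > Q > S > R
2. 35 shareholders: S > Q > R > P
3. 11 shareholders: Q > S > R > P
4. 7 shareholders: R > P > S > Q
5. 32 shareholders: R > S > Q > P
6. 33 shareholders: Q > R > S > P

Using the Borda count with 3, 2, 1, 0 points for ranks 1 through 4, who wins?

R: 17·0 + 35·1 + 11·1 + 7·3 + 32·3 + 33·2 = 229
Q: 17·2 + 35·2 + 11·3 + 7·0 + 32·1 + 33·3 = 268
P: 17·3 + 35·0 + 11·0 + 7·2 + 32·0 + 33·0 = 65
S: 17·1 + 35·3 + 11·2 + 7·1 + 32·2 + 33·1 = 248
Q has the highest Borda score (268).

Q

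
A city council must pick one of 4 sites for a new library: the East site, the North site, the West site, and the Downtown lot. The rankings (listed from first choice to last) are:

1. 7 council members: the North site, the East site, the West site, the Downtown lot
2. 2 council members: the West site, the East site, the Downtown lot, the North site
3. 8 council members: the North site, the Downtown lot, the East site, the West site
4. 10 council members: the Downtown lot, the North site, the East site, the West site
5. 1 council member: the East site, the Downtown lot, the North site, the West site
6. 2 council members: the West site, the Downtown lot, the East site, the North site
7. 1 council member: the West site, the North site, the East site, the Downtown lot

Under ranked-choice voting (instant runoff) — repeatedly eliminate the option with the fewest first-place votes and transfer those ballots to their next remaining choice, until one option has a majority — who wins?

the North site

Round 1: the East site 1, the North site 15, the West site 5, the Downtown lot 10. Eliminate the East site.
Round 2: the North site 15, the West site 5, the Downtown lot 11. Eliminate the West site.
Round 3: the North site 16, the Downtown lot 15. The North site has a majority.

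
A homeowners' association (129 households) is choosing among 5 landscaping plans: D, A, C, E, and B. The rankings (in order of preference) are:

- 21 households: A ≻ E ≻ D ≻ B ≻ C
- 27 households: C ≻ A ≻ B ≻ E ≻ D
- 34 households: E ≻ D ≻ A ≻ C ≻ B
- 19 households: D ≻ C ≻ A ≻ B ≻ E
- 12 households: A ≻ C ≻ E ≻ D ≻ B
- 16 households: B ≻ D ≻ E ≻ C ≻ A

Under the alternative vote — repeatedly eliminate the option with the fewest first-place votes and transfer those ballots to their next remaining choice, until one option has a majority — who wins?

Round 1: D 19, A 33, C 27, E 34, B 16. Eliminate B.
Round 2: D 35, A 33, C 27, E 34. Eliminate C.
Round 3: D 35, A 60, E 34. Eliminate E.
Round 4: D 69, A 60. D has a majority.

D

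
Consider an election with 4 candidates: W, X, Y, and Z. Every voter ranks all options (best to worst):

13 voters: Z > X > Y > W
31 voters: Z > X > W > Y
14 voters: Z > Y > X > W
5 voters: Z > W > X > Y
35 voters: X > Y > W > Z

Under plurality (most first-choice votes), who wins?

Z

First-place votes: W 0, X 35, Y 0, Z 63.
Z has the most first-place votes.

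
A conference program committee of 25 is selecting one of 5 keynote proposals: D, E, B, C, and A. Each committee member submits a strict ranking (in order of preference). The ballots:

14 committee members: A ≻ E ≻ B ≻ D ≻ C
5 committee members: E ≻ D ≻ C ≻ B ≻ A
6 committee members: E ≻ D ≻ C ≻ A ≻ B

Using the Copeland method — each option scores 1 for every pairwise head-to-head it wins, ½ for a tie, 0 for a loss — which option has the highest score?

D: beats C; loses to E, B, and A → score 1.
E: beats D, B, and C; loses to A → score 3.
B: beats D and C; loses to E and A → score 2.
C: loses to D, E, B, and A → score 0.
A: beats D, E, B, and C → score 4.
A has the best pairwise record.

A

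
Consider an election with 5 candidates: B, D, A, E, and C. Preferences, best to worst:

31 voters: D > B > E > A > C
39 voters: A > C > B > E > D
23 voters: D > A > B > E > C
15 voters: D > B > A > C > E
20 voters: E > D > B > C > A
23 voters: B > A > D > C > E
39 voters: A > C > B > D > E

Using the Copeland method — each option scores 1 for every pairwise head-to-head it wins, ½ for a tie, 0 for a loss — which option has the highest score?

B: beats D, E, and C; loses to A → score 3.
D: beats E and C; loses to B and A → score 2.
A: beats B, D, E, and C → score 4.
E: loses to B, D, A, and C → score 0.
C: beats E; loses to B, D, and A → score 1.
A has the best pairwise record.

A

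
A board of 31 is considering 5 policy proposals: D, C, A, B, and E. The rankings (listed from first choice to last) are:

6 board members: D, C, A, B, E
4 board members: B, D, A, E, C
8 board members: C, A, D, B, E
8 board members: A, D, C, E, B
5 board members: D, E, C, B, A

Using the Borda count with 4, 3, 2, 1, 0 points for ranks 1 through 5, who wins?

D

D: 6·4 + 4·3 + 8·2 + 8·3 + 5·4 = 96
C: 6·3 + 4·0 + 8·4 + 8·2 + 5·2 = 76
A: 6·2 + 4·2 + 8·3 + 8·4 + 5·0 = 76
B: 6·1 + 4·4 + 8·1 + 8·0 + 5·1 = 35
E: 6·0 + 4·1 + 8·0 + 8·1 + 5·3 = 27
D has the highest Borda score (96).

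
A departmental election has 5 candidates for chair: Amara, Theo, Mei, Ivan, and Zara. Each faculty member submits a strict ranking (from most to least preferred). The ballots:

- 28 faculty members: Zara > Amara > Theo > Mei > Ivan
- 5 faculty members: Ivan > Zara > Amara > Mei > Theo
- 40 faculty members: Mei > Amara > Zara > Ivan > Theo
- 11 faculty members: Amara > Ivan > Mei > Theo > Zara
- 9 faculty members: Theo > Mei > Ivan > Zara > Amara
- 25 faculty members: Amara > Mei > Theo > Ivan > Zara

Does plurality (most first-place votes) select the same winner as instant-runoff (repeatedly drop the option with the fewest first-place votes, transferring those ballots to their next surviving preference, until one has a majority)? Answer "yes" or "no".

Plurality — first-place votes: Amara 36, Theo 9, Mei 40, Ivan 5, Zara 28. Winner: Mei.
Instant-runoff — R1 Amara 36, Theo 9, Mei 40, Ivan 5, Zara 28 (Ivan out); R2 Amara 36, Theo 9, Mei 40, Zara 33 (Theo out); R3 Amara 36, Mei 49, Zara 33 (Zara out); R4 Amara 69, Mei 49 (Amara winner). Winner: Amara.
The two methods disagree.

no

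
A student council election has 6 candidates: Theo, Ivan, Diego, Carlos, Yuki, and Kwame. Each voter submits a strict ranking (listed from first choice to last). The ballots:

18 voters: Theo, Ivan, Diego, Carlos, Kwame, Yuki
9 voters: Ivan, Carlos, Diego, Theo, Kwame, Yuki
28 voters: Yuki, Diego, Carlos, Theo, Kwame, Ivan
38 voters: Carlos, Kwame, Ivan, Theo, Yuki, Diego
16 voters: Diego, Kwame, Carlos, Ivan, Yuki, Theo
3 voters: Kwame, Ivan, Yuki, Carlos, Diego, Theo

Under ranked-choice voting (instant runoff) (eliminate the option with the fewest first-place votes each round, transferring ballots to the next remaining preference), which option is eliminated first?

Round 1: Theo 18, Ivan 9, Diego 16, Carlos 38, Yuki 28, Kwame 3. Eliminate Kwame.

Kwame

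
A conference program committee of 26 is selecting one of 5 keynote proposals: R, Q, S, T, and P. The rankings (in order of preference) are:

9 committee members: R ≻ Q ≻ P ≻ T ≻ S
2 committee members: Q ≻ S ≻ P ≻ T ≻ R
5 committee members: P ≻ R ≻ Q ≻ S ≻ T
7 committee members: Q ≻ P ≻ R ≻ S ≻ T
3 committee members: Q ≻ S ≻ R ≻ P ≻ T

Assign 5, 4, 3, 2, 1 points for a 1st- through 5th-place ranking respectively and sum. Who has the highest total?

R: 9·5 + 2·1 + 5·4 + 7·3 + 3·3 = 97
Q: 9·4 + 2·5 + 5·3 + 7·5 + 3·5 = 111
S: 9·1 + 2·4 + 5·2 + 7·2 + 3·4 = 53
T: 9·2 + 2·2 + 5·1 + 7·1 + 3·1 = 37
P: 9·3 + 2·3 + 5·5 + 7·4 + 3·2 = 92
Q has the highest Borda score (111).

Q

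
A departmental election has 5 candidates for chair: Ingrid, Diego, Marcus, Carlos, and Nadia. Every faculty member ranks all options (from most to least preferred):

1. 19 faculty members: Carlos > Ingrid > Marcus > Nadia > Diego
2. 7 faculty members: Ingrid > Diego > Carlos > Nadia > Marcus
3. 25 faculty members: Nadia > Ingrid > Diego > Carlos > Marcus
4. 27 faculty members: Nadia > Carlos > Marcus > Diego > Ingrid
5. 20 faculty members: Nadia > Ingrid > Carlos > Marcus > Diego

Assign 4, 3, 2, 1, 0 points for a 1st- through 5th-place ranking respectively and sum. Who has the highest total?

Nadia

Ingrid: 19·3 + 7·4 + 25·3 + 27·0 + 20·3 = 220
Diego: 19·0 + 7·3 + 25·2 + 27·1 + 20·0 = 98
Marcus: 19·2 + 7·0 + 25·0 + 27·2 + 20·1 = 112
Carlos: 19·4 + 7·2 + 25·1 + 27·3 + 20·2 = 236
Nadia: 19·1 + 7·1 + 25·4 + 27·4 + 20·4 = 314
Nadia has the highest Borda score (314).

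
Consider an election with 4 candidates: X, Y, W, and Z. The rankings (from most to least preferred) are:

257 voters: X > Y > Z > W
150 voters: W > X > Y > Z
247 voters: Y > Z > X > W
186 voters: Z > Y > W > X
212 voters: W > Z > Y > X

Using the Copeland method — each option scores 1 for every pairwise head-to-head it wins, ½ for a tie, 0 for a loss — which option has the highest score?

Y

X: loses to Y, W, and Z → score 0.
Y: beats X, W, and Z → score 3.
W: beats X; loses to Y and Z → score 1.
Z: beats X and W; loses to Y → score 2.
Y has the best pairwise record.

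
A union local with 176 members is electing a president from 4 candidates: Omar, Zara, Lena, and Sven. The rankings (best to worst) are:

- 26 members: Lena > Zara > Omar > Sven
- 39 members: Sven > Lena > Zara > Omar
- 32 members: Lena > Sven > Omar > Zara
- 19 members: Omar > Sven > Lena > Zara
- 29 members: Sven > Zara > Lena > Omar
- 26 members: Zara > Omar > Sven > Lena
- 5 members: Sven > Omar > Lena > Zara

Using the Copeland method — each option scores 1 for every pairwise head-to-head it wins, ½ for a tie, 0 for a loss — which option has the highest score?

Omar: loses to Zara, Lena, and Sven → score 0.
Zara: beats Omar; loses to Lena and Sven → score 1.
Lena: beats Omar and Zara; loses to Sven → score 2.
Sven: beats Omar, Zara, and Lena → score 3.
Sven has the best pairwise record.

Sven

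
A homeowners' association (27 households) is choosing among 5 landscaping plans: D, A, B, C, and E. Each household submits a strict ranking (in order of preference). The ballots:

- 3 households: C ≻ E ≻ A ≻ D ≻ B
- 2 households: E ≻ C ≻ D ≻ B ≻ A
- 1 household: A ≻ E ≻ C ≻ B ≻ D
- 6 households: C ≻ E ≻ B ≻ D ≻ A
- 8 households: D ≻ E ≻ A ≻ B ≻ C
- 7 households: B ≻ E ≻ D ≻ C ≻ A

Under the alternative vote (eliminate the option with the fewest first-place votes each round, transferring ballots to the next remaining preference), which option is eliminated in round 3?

Round 1: D 8, A 1, B 7, C 9, E 2. Eliminate A.
Round 2: D 8, B 7, C 9, E 3. Eliminate E.
Round 3: D 8, B 7, C 12. Eliminate B.

B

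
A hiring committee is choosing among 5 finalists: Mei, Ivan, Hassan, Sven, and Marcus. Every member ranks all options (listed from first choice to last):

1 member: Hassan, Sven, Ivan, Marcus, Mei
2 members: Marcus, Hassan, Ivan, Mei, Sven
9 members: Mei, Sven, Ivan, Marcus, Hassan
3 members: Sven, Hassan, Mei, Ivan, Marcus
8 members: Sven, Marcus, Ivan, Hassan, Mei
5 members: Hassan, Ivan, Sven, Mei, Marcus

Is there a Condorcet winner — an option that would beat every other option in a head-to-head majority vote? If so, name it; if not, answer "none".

Sven

Sven vs Mei: 17–11 for Sven.
Sven vs Ivan: 21–7 for Sven.
Sven vs Hassan: 20–8 for Sven.
Sven vs Marcus: 26–2 for Sven.
Sven beats every other option head-to-head.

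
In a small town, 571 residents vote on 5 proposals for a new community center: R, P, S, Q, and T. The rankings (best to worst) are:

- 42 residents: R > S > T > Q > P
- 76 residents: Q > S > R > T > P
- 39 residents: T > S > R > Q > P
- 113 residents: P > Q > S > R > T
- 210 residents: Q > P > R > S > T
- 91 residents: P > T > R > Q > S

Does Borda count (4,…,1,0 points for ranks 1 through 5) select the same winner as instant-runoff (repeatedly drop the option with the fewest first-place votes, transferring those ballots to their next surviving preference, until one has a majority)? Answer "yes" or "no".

yes

Borda — scores: R 1113, P 1446, S 907, Q 1655, T 589. Winner: Q.
Instant-runoff — R1 R 42, P 204, S 0, Q 286, T 39 (Q winner). Winner: Q.
The two methods agree.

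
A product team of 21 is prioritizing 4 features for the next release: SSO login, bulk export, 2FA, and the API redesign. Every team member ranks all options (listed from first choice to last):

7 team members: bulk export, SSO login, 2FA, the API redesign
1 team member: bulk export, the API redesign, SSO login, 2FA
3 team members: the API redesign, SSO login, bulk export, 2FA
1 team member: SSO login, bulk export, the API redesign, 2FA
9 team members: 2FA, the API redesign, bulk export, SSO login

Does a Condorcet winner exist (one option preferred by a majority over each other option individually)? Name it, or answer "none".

none

Checking pairwise contests:
bulk export beats SSO login 17–4.
the API redesign beats bulk export 12–9.
SSO login beats 2FA 12–9.
2FA beats the API redesign 16–5.
Every option loses at least one head-to-head, so there is no Condorcet winner.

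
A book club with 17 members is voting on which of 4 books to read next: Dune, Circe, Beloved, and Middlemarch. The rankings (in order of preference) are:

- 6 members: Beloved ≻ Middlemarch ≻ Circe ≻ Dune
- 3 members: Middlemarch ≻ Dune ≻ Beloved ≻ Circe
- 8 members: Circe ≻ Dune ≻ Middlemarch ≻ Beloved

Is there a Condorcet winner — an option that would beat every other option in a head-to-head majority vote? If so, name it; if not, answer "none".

Middlemarch

Middlemarch vs Dune: 9–8 for Middlemarch.
Middlemarch vs Circe: 9–8 for Middlemarch.
Middlemarch vs Beloved: 11–6 for Middlemarch.
Middlemarch beats every other option head-to-head.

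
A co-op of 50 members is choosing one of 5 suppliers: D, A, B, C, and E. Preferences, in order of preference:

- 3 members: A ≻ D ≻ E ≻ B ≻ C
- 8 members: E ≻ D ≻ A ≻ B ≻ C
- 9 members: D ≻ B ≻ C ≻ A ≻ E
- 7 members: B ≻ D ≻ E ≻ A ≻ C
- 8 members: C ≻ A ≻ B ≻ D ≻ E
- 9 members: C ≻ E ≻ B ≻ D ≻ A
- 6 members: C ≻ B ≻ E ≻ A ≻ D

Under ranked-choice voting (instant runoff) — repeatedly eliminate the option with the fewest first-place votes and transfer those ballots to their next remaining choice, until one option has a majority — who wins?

D

Round 1: D 9, A 3, B 7, C 23, E 8. Eliminate A.
Round 2: D 12, B 7, C 23, E 8. Eliminate B.
Round 3: D 19, C 23, E 8. Eliminate E.
Round 4: D 27, C 23. D has a majority.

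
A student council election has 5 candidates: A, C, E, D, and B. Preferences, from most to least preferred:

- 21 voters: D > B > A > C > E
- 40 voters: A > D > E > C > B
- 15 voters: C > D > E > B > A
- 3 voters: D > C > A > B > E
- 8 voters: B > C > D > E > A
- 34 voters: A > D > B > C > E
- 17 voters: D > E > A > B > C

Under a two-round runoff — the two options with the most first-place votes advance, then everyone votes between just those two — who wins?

A

Round 1 first-place votes: A 74, C 15, E 0, D 41, B 8.
A and D advance.
Runoff: A is preferred to D by 74 voters; D by 64.
A wins the runoff.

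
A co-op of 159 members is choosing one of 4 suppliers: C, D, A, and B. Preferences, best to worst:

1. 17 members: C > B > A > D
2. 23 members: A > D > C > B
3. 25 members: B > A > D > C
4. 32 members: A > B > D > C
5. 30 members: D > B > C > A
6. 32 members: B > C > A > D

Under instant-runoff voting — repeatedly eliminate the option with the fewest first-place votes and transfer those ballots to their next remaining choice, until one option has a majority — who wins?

Round 1: C 17, D 30, A 55, B 57. Eliminate C.
Round 2: D 30, A 55, B 74. Eliminate D.
Round 3: A 55, B 104. B has a majority.

B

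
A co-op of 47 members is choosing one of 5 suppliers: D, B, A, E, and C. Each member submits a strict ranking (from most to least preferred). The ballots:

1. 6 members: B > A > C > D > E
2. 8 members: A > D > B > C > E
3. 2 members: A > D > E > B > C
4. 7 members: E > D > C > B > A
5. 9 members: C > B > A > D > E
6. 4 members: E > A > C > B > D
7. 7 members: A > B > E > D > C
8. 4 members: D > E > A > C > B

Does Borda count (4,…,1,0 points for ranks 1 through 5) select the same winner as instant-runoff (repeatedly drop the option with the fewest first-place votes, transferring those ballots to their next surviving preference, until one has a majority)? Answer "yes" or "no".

Borda — scores: D 89, B 101, A 124, E 74, C 82. Winner: A.
Instant-runoff — R1 D 4, B 6, A 17, E 11, C 9 (D out); R2 B 6, A 17, E 15, C 9 (B out); R3 A 23, E 15, C 9 (C out); R4 A 32, E 15 (A winner). Winner: A.
The two methods agree.

yes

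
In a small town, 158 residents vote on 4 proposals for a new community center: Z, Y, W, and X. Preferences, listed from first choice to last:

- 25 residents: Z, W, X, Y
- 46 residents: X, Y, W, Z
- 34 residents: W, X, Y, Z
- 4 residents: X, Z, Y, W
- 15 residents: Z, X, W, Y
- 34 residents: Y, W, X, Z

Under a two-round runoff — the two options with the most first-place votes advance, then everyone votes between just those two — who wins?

Round 1 first-place votes: Z 40, Y 34, W 34, X 50.
X and Z advance.
Runoff: X is preferred to Z by 118 voters; Z by 40.
X wins the runoff.

X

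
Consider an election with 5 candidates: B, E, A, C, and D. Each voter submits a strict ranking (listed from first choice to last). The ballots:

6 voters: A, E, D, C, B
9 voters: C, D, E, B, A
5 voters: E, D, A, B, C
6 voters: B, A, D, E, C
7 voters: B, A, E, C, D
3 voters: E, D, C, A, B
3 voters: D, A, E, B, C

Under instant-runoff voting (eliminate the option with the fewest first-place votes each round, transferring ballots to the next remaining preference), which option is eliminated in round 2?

Round 1: B 13, E 8, A 6, C 9, D 3. Eliminate D.
Round 2: B 13, E 8, A 9, C 9. Eliminate E.

E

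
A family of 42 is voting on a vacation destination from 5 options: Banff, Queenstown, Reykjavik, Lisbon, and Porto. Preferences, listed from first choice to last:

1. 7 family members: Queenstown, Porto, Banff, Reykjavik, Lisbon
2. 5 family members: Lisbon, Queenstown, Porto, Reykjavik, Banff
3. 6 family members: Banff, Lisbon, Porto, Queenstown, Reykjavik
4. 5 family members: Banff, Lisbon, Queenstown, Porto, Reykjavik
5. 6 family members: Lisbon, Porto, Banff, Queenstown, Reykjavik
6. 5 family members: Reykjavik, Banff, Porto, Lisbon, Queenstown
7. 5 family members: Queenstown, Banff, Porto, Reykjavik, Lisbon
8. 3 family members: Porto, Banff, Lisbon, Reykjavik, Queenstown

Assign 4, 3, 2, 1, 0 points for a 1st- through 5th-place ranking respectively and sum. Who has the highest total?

Banff: 7·2 + 5·0 + 6·4 + 5·4 + 6·2 + 5·3 + 5·3 + 3·3 = 109
Queenstown: 7·4 + 5·3 + 6·1 + 5·2 + 6·1 + 5·0 + 5·4 + 3·0 = 85
Reykjavik: 7·1 + 5·1 + 6·0 + 5·0 + 6·0 + 5·4 + 5·1 + 3·1 = 40
Lisbon: 7·0 + 5·4 + 6·3 + 5·3 + 6·4 + 5·1 + 5·0 + 3·2 = 88
Porto: 7·3 + 5·2 + 6·2 + 5·1 + 6·3 + 5·2 + 5·2 + 3·4 = 98
Banff has the highest Borda score (109).

Banff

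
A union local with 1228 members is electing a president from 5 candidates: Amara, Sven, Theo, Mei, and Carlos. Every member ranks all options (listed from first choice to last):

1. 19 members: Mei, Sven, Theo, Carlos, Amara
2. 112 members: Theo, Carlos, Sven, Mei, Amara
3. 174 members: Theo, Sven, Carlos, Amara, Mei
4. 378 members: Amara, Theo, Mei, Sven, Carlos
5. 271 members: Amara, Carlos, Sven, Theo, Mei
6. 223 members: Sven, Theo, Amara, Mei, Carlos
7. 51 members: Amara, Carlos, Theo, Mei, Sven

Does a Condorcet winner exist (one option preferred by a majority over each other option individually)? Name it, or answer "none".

Amara

Amara vs Sven: 700–528 for Amara.
Amara vs Theo: 700–528 for Amara.
Amara vs Mei: 1097–131 for Amara.
Amara vs Carlos: 923–305 for Amara.
Amara beats every other option head-to-head.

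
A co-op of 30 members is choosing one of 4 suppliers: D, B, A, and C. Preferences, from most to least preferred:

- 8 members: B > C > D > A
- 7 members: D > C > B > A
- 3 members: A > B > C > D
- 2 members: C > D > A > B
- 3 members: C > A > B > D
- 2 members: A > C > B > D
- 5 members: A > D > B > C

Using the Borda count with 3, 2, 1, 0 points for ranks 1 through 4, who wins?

D: 8·1 + 7·3 + 3·0 + 2·2 + 3·0 + 2·0 + 5·2 = 43
B: 8·3 + 7·1 + 3·2 + 2·0 + 3·1 + 2·1 + 5·1 = 47
A: 8·0 + 7·0 + 3·3 + 2·1 + 3·2 + 2·3 + 5·3 = 38
C: 8·2 + 7·2 + 3·1 + 2·3 + 3·3 + 2·2 + 5·0 = 52
C has the highest Borda score (52).

C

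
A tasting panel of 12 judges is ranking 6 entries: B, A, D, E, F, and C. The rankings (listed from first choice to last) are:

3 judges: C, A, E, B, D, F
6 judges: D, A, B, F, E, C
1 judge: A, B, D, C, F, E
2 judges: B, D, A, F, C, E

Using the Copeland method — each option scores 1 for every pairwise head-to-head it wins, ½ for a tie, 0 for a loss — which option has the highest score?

B: beats E, F, and C; ties D; loses to A → score 3.5.
A: beats B, E, F, and C; loses to D → score 4.
D: beats A, E, F, and C; ties B → score 4.5.
E: ties C; loses to B, A, D, and F → score 0.5.
F: beats E and C; loses to B, A, and D → score 2.
C: ties E; loses to B, A, D, and F → score 0.5.
D has the best pairwise record.

D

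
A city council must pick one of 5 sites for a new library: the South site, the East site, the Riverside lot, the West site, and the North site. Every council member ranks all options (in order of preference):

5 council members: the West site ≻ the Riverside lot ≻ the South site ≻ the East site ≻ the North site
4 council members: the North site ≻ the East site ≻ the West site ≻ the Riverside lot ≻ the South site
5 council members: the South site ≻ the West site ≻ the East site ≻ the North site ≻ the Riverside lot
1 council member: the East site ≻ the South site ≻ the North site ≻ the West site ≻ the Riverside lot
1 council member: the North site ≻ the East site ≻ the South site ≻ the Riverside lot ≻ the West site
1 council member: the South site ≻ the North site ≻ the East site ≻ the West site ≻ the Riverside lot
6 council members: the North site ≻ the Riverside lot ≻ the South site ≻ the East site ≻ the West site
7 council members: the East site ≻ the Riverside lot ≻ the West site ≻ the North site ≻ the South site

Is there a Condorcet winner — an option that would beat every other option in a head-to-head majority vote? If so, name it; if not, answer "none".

Checking pairwise contests:
the Riverside lot beats the South site 22–8.
the South site beats the East site 17–13.
the East site beats the Riverside lot 19–11.
the East site beats the West site 20–10.
the East site beats the North site 18–12.
Every option loses at least one head-to-head, so there is no Condorcet winner.

none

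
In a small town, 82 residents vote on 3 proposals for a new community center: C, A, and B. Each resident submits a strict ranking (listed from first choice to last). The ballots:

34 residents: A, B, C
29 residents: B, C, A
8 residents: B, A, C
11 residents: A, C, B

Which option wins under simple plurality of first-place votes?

A

First-place votes: C 0, A 45, B 37.
A has the most first-place votes.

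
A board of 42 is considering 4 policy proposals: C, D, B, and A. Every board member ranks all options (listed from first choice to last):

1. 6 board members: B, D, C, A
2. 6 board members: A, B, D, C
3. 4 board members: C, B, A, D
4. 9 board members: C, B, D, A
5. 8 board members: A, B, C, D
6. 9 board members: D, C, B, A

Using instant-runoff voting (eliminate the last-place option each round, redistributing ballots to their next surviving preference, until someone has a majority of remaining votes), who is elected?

Round 1: C 13, D 9, B 6, A 14. Eliminate B.
Round 2: C 13, D 15, A 14. Eliminate C.
Round 3: D 24, A 18. D has a majority.

D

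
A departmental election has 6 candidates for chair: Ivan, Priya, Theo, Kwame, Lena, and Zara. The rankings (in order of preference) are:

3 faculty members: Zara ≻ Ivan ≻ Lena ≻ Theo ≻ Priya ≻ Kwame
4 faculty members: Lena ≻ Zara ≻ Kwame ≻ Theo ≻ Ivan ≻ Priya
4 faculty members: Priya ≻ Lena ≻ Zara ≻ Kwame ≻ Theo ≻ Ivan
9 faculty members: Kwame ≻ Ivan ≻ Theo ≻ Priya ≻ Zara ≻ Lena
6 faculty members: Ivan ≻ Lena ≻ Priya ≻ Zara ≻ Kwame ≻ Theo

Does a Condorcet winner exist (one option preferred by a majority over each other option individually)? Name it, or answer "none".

Checking pairwise contests:
Kwame beats Ivan 17–9.
Ivan beats Priya 22–4.
Ivan beats Theo 18–8.
Lena beats Kwame 17–9.
Ivan beats Lena 18–8.
Ivan beats Zara 15–11.
Every option loses at least one head-to-head, so there is no Condorcet winner.

none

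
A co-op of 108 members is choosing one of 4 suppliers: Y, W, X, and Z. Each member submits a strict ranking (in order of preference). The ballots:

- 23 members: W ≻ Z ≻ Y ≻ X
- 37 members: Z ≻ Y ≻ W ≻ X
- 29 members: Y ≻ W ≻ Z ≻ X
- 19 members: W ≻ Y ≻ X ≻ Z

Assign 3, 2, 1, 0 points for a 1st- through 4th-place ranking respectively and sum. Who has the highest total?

Y

Y: 23·1 + 37·2 + 29·3 + 19·2 = 222
W: 23·3 + 37·1 + 29·2 + 19·3 = 221
X: 23·0 + 37·0 + 29·0 + 19·1 = 19
Z: 23·2 + 37·3 + 29·1 + 19·0 = 186
Y has the highest Borda score (222).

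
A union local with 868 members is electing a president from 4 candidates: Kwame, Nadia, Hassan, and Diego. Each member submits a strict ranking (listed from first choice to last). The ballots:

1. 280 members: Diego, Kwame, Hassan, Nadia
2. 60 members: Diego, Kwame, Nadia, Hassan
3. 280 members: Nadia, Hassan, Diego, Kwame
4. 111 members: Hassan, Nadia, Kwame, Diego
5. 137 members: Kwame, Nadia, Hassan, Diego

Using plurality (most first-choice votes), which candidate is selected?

Diego

First-place votes: Kwame 137, Nadia 280, Hassan 111, Diego 340.
Diego has the most first-place votes.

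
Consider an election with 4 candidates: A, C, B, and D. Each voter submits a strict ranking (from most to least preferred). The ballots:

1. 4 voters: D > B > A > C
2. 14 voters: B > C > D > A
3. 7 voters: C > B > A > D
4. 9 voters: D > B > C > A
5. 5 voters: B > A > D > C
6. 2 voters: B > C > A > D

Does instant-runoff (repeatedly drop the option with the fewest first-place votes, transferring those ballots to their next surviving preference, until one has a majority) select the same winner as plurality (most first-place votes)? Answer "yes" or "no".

Instant-runoff — R1 A 0, C 7, B 21, D 13 (B winner). Winner: B.
Plurality — first-place votes: A 0, C 7, B 21, D 13. Winner: B.
The two methods agree.

yes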